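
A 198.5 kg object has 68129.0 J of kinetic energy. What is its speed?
KE = ½mv² → v = √(2KE/m) = √(2×68129.0/198.5) = 26.2 m/s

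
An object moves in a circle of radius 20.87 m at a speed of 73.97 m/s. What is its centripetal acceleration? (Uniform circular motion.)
a_c = v²/r = 73.97²/20.87 = 5471.56/20.87 = 262.17 m/s²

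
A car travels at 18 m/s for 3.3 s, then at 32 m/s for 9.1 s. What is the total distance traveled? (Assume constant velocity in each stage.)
d₁ = v₁t₁ = 18 × 3.3 = 59.4 m
d₂ = v₂t₂ = 32 × 9.1 = 291.2 m
d_total = 59.4 + 291.2 = 350.6 m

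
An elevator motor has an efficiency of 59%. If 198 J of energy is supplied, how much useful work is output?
W_out = η × W_in = 0.59 × 198 = 116.82 J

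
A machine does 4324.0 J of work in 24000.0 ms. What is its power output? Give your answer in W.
P = W/t = 4324 J / 24 s = 180.2 W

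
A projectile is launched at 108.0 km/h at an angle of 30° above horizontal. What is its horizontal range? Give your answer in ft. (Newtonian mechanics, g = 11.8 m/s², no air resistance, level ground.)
R = v₀² sin(2θ) / g (with unit conversion) = 216.7 ft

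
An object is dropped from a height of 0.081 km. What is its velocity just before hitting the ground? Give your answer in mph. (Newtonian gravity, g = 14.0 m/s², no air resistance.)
v = √(2gh) (with unit conversion) = 106.5 mph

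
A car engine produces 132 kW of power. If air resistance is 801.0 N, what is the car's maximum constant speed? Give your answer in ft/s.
P = Fv → v = P/F = 132000 W / 801 N = 164.8 m/s = 540.7 ft/s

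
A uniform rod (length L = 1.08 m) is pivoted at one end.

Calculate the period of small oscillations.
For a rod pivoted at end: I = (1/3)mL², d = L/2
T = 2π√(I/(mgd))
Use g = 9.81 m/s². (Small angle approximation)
I/m = (1/3)L² = 0.3888 m²; d = L/2 = 0.54 m
T = 2π√(I/(mgd)) = 2π√(0.3888/(9.81×0.54)) = 1.702 s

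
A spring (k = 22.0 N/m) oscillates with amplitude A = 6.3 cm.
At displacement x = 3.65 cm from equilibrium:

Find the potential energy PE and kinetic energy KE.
E_total = ½kA² = ½×22.0×(0.063)² = 0.04366 J
PE = ½kx² = ½×22.0×(0.0365)² = 0.01465 J
KE = E_total − PE = 0.029 J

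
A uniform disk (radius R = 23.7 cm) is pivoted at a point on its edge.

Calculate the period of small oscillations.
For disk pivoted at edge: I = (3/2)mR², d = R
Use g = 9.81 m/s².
I/m = (3/2)R² = 0.08425 m²; d = R = 0.237 m
T = 2π√((3/2)R²/(gR)) = 2π√(3R/(2g)) = 1.196 s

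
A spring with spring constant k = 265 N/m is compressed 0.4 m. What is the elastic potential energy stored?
PE = ½kx² = ½×265×0.4² = 21.2 J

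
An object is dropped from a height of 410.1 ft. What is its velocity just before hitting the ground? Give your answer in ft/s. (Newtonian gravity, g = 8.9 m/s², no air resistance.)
v = √(2gh) (with unit conversion) = 154.8 ft/s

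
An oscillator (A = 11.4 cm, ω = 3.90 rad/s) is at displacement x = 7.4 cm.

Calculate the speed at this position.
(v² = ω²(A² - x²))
v = ω√(A² − x²) = 3.9×√(0.114² − 0.074²) = 0.3382 m/s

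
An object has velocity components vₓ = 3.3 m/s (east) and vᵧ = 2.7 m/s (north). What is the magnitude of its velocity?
|v| = √(vₓ² + vᵧ²) = √(3.3² + 2.7²) = √(18.18) = 4.26 m/s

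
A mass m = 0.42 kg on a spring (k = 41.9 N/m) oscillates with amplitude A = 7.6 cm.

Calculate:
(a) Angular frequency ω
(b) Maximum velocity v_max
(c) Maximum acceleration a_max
ω = √(k/m) = √(41.9/0.42) = 9.988 rad/s
v_max = ωA = 9.988×0.076 = 0.7591 m/s
a_max = ω²A = 9.988²×0.076 = 7.582 m/s²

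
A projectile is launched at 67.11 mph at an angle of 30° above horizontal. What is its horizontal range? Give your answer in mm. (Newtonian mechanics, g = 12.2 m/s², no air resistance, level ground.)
R = v₀² sin(2θ) / g (with unit conversion) = 63890.0 mm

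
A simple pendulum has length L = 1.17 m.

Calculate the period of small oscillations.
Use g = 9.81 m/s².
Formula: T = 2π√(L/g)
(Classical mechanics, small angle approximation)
T = 2π√(L/g) = 2π√(1.17/9.81) = 2.17 s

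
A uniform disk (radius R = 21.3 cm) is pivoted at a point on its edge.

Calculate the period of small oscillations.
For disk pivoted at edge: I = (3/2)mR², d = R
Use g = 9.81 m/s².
I/m = (3/2)R² = 0.06805 m²; d = R = 0.213 m
T = 2π√((3/2)R²/(gR)) = 2π√(3R/(2g)) = 1.134 s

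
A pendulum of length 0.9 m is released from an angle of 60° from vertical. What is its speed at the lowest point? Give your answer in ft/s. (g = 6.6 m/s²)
h = L(1 − cosθ) = 0.9×(1 − cos60°) = 0.45 m
v = √(2gh) = √(2×6.6×0.45) = 2.437 m/s = 7.996 ft/s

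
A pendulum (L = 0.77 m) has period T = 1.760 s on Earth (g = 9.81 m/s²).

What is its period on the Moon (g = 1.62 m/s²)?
T = 2π√(L/g), so T_moon/T_earth = √(g_earth/g_moon)
T_moon = 2π√(0.77/1.62) = 4.332 s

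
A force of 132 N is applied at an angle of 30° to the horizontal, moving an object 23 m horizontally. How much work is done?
W = Fd cosθ = 132×23×cos(30°) = 2629.3 J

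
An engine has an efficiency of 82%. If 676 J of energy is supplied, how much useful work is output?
W_out = η × W_in = 0.82 × 676 = 554.32 J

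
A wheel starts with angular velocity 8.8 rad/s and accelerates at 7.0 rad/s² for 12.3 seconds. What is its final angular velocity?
ω = ω₀ + αt = 8.8 + 7.0 × 12.3 = 94.9 rad/s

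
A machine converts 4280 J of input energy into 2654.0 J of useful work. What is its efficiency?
η = W_out/W_in = 2654.0/4280 = 0.6201 = 62.01%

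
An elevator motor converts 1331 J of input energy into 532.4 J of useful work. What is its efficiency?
η = W_out/W_in = 532.4/1331 = 0.4 = 40.0%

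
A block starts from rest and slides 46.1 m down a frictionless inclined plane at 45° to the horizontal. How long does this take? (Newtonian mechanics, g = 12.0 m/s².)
a = g sin(θ) = 12.0 × sin(45°) = 8.49 m/s²
t = √(2d/a) = √(2 × 46.1 / 8.49) = 3.3 s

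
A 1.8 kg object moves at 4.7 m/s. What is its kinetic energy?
KE = ½mv² = ½×1.8×4.7² = 19.881 J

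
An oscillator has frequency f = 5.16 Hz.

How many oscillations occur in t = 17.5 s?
n = f×t = 5.16×17.5 = 90.3 oscillations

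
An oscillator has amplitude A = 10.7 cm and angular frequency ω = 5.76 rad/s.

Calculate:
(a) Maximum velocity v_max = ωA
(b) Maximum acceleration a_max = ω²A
v_max = ωA = 5.76×0.107 = 0.6163 m/s
a_max = ω²A = 5.76²×0.107 = 3.55 m/s²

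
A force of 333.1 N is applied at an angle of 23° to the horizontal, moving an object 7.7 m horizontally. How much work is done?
W = Fd cosθ = 333.1×7.7×cos(23°) = 2361.0 J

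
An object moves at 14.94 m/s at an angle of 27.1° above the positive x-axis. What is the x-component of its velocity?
vₓ = v cos(θ) = 14.94 × cos(27.1°) = 13.3 m/s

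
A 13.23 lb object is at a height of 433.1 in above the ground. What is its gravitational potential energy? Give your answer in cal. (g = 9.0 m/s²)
PE = mgh = 6.001 kg × 9.0 m/s² × 11 m = 594.1 J = 142.0 cal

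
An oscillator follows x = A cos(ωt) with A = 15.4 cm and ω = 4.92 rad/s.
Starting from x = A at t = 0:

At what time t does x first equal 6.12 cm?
cos(ωt) = x/A = 6.12/15.4 = 0.3974
ωt = arccos(0.3974) = 1.162 rad
t = 1.162/4.92 = 0.2362 s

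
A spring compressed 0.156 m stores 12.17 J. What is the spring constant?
PE = ½kx² → k = 2PE/x² = 2×12.17/0.156² = 1000.0 N/m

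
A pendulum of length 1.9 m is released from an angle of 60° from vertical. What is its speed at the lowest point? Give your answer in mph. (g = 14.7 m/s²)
h = L(1 − cosθ) = 1.9×(1 − cos60°) = 0.95 m
v = √(2gh) = √(2×14.7×0.95) = 5.285 m/s = 11.82 mph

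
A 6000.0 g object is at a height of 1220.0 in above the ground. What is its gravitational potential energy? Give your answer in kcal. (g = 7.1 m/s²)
PE = mgh = 6 kg × 7.1 m/s² × 30.99 m = 1320 J = 0.3155 kcal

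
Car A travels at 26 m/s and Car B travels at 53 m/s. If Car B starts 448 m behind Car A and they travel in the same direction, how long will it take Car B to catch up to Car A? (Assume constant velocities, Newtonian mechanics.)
Relative speed: v_rel = 53 - 26 = 27 m/s
Time to catch: t = d₀/v_rel = 448/27 = 16.59 s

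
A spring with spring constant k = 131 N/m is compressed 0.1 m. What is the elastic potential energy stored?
PE = ½kx² = ½×131×0.1² = 0.655 J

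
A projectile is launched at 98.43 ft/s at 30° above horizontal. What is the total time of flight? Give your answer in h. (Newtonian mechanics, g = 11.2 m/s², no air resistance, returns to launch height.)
T = 2v₀sin(θ)/g (with unit conversion) = 0.0007441 h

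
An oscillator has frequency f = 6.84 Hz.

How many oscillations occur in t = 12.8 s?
n = f×t = 6.84×12.8 = 87.55 oscillations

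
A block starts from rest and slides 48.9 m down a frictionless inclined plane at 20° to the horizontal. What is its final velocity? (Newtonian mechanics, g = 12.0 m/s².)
a = g sin(θ) = 12.0 × sin(20°) = 4.1 m/s²
v = √(2ad) = √(2 × 4.1 × 48.9) = 20.03 m/s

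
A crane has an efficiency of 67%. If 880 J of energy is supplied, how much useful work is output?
W_out = η × W_in = 0.67 × 880 = 589.6 J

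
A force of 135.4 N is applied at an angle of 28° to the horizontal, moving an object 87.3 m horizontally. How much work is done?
W = Fd cosθ = 135.4×87.3×cos(28°) = 10437.0 J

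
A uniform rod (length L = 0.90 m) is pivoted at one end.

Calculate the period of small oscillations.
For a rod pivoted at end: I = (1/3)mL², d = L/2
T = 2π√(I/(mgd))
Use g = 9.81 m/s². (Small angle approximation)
I/m = (1/3)L² = 0.27 m²; d = L/2 = 0.45 m
T = 2π√(I/(mgd)) = 2π√(0.27/(9.81×0.45)) = 1.554 s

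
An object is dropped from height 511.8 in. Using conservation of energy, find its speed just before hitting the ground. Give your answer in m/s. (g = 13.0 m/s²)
mgh = ½mv² → v = √(2gh) = √(2×13.0×13) = 18.38 m/s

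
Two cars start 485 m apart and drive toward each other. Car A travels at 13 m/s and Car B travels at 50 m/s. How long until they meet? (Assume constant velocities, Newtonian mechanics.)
Combined speed: v_combined = 13 + 50 = 63 m/s
Time to meet: t = d/63 = 485/63 = 7.7 s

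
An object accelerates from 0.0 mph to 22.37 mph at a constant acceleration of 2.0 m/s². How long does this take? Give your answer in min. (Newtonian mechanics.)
t = (v - v₀)/a (with unit conversion) = 0.08334 min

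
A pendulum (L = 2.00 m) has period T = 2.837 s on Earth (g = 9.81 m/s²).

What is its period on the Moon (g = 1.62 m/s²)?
T = 2π√(L/g), so T_moon/T_earth = √(g_earth/g_moon)
T_moon = 2π√(2.0/1.62) = 6.981 s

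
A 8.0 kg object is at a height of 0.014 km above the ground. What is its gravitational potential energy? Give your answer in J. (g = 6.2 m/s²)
PE = mgh = 8 kg × 6.2 m/s² × 14 m = 694.4 J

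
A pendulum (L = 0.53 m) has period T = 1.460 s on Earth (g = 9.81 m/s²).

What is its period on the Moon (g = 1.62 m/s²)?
T = 2π√(L/g), so T_moon/T_earth = √(g_earth/g_moon)
T_moon = 2π√(0.53/1.62) = 3.594 s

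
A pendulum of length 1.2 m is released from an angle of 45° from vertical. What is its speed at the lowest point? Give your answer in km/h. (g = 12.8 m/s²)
h = L(1 − cosθ) = 1.2×(1 − cos45°) = 0.3515 m
v = √(2gh) = √(2×12.8×0.3515) = 3 m/s = 10.8 km/h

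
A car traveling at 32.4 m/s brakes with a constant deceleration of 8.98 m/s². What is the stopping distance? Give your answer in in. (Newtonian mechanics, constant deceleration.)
d = v₀² / (2a) (with unit conversion) = 2301.0 in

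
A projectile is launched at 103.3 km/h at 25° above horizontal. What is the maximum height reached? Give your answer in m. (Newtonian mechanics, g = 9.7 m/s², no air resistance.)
H = v₀²sin²(θ)/(2g) (with unit conversion) = 7.58 m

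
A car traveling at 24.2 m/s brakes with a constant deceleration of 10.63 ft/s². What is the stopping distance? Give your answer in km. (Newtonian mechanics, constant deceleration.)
d = v₀² / (2a) (with unit conversion) = 0.09038 km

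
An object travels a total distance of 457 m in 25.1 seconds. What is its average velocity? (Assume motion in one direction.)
v_avg = Δd / Δt = 457 / 25.1 = 18.21 m/s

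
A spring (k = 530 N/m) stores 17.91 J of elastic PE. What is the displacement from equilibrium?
PE = ½kx² → x = √(2PE/k) = √(2×17.91/530) = 0.26 m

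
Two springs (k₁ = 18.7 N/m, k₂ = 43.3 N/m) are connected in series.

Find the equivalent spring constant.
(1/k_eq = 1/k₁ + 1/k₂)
1/k_eq = 1/18.7 + 1/43.3 = 0.076571; k_eq = 13.06 N/m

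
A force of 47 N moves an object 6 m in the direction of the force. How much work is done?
W = Fd = 47×6 = 282.0 J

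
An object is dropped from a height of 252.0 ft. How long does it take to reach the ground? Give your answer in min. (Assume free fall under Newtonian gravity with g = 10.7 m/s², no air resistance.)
t = √(2h/g) (with unit conversion) = 0.06315 min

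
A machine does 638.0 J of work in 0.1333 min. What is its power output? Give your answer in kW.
P = W/t = 638 J / 7.998 s = 79.77 W = 0.07977 kW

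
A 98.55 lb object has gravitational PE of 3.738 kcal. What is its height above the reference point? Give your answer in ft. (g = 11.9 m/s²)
PE = mgh → h = PE/(mg) = 1.564e+04 J / (44.7 kg × 11.9 m/s²) = 29.4 m = 96.46 ft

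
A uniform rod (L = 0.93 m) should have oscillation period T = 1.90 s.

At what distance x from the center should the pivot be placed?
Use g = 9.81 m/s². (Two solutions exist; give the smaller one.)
T = 2π√((L²/12 + x²)/(gx)). Let c = T²g/(4π²) = 0.897.
x² − cx + L²/12 = 0 → x = (c − √(c² − L²/3))/2 = 0.08922 m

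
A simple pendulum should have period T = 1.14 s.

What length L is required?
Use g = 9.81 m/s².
T = 2π√(L/g) → L = g(T/2π)² = 9.81×(1.14/2π)² = 0.3229 m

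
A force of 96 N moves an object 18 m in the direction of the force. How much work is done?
W = Fd = 96×18 = 1728.0 J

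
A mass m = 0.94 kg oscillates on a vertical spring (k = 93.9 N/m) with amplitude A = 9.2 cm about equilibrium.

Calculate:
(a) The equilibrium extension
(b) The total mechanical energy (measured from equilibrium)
x_eq = mg/k = 0.94×9.81/93.9 = 0.0982 m = 9.82 cm
E = ½kA² = ½×93.9×(0.092)² = 0.3974 J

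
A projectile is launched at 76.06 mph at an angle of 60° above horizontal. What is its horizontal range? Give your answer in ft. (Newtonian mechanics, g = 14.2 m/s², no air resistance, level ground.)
R = v₀² sin(2θ) / g (with unit conversion) = 231.3 ft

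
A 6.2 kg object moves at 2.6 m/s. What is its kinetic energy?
KE = ½mv² = ½×6.2×2.6² = 20.956 J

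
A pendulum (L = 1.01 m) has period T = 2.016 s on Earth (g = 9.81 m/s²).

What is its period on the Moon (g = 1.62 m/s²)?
T = 2π√(L/g), so T_moon/T_earth = √(g_earth/g_moon)
T_moon = 2π√(1.01/1.62) = 4.961 s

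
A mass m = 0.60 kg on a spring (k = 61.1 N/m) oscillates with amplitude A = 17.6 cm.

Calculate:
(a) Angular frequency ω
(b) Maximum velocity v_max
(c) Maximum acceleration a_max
ω = √(k/m) = √(61.1/0.6) = 10.09 rad/s
v_max = ωA = 10.09×0.176 = 1.776 m/s
a_max = ω²A = 10.09²×0.176 = 17.92 m/s²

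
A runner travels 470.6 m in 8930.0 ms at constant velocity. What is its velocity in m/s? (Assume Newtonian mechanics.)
v = d/t (with unit conversion) = 52.7 m/s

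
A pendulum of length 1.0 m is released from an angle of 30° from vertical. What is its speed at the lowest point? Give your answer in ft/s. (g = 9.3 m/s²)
h = L(1 − cosθ) = 1.0×(1 − cos30°) = 0.134 m
v = √(2gh) = √(2×9.3×0.134) = 1.579 m/s = 5.179 ft/s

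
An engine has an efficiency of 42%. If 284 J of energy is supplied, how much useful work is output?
W_out = η × W_in = 0.42 × 284 = 119.28 J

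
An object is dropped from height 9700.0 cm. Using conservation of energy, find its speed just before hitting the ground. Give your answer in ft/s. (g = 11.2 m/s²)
mgh = ½mv² → v = √(2gh) = √(2×11.2×97) = 46.61 m/s = 152.9 ft/s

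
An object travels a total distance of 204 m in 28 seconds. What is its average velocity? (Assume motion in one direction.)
v_avg = Δd / Δt = 204 / 28 = 7.29 m/s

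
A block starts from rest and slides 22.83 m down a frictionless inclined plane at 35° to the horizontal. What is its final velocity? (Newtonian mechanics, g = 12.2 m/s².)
a = g sin(θ) = 12.2 × sin(35°) = 7.0 m/s²
v = √(2ad) = √(2 × 7.0 × 22.83) = 17.87 m/s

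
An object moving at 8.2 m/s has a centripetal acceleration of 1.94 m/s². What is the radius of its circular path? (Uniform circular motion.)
r = v²/a_c = 8.2²/1.94 = 34.66 m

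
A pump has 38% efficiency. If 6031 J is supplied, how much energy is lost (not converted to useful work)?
W_out = η × W_in = 0.38×6031 = 2291.8 J
W_lost = W_in − W_out = 6031 − 2291.8 = 3739.2 J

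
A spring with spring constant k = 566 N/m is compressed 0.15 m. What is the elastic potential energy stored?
PE = ½kx² = ½×566×0.15² = 6.367 J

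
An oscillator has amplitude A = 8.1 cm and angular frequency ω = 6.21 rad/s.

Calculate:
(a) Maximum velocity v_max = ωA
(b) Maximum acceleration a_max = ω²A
v_max = ωA = 6.21×0.081 = 0.503 m/s
a_max = ω²A = 6.21²×0.081 = 3.124 m/s²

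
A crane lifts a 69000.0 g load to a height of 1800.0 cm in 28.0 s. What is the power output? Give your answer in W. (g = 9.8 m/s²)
W = mgh = 69×9.8×18 = 1.217e+04 J
P = W/t = 1.217e+04/28 = 434.7 W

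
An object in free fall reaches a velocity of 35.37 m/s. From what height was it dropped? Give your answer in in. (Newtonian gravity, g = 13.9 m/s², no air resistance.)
h = v²/(2g) (with unit conversion) = 1772.0 in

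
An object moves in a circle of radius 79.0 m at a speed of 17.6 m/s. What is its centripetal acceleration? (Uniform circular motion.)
a_c = v²/r = 17.6²/79.0 = 309.76/79.0 = 3.92 m/s²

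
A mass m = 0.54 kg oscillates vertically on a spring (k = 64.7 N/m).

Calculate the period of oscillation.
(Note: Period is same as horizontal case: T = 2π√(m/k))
T = 2π√(m/k) = 2π√(0.54/64.7) = 0.574 s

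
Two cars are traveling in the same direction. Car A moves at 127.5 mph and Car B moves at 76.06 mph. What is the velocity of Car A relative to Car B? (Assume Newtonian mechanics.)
v_rel = v_A - v_B = 127.5 - 76.06 = 51.44 mph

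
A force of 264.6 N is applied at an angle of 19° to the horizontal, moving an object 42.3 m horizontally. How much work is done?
W = Fd cosθ = 264.6×42.3×cos(19°) = 10583.0 J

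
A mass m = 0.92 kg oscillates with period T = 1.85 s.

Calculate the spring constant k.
T = 2π√(m/k) → k = m(2π/T)² = 0.92×(2π/1.85)² = 10.61 N/m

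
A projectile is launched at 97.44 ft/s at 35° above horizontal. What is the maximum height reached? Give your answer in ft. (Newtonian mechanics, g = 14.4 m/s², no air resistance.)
H = v₀²sin²(θ)/(2g) (with unit conversion) = 33.06 ft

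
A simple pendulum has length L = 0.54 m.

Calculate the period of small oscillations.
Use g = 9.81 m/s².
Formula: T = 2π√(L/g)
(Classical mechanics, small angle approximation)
T = 2π√(L/g) = 2π√(0.54/9.81) = 1.474 s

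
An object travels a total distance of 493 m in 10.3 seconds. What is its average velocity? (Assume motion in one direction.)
v_avg = Δd / Δt = 493 / 10.3 = 47.86 m/s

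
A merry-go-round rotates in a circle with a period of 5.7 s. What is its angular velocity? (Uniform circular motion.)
ω = 2π/T = 2π/5.7 = 1.1023 rad/s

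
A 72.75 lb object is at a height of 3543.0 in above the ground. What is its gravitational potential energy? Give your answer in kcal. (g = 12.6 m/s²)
PE = mgh = 33 kg × 12.6 m/s² × 89.99 m = 3.742e+04 J = 8.943 kcal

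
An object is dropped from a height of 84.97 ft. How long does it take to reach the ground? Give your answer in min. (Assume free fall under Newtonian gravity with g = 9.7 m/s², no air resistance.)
t = √(2h/g) (with unit conversion) = 0.03851 min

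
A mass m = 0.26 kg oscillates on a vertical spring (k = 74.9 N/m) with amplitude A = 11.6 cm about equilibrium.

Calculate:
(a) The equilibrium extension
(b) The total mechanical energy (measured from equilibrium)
x_eq = mg/k = 0.26×9.81/74.9 = 0.03405 m = 3.405 cm
E = ½kA² = ½×74.9×(0.116)² = 0.5039 J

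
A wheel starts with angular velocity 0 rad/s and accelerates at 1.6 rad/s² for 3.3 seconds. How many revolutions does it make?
θ = ω₀t + ½αt² = 0×3.3 + ½×1.6×3.3² = 8.71 rad
Revolutions = θ/(2π) = 8.71/(2π) = 1.39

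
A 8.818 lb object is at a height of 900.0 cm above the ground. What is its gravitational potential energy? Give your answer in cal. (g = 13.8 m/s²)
PE = mgh = 4 kg × 13.8 m/s² × 9 m = 496.8 J = 118.7 cal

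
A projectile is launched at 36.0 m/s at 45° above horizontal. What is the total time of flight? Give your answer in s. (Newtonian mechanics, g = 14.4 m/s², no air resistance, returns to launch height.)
T = 2v₀sin(θ)/g = 3.536 s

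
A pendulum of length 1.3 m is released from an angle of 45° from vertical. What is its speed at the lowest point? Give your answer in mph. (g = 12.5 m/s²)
h = L(1 − cosθ) = 1.3×(1 − cos45°) = 0.3808 m
v = √(2gh) = √(2×12.5×0.3808) = 3.085 m/s = 6.902 mph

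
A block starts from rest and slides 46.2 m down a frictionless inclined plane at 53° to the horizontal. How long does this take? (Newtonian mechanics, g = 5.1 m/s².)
a = g sin(θ) = 5.1 × sin(53°) = 4.07 m/s²
t = √(2d/a) = √(2 × 46.2 / 4.07) = 4.76 s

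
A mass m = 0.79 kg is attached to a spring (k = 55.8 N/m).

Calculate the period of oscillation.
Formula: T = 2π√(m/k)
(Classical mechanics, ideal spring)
T = 2π√(m/k) = 2π√(0.79/55.8) = 0.7476 s; f = 1/T = 1.338 Hz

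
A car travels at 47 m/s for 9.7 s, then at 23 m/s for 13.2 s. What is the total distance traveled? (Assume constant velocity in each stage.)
d₁ = v₁t₁ = 47 × 9.7 = 455.9 m
d₂ = v₂t₂ = 23 × 13.2 = 303.6 m
d_total = 455.9 + 303.6 = 759.5 m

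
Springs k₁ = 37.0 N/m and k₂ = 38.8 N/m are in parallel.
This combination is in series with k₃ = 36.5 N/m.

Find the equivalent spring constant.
k₁₂ = k₁ + k₂ = 75.8 N/m (parallel)
1/k_eq = 1/k₁₂ + 1/k₃ → k_eq = 24.64 N/m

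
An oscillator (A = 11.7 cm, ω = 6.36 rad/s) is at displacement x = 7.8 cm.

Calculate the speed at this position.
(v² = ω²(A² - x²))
v = ω√(A² − x²) = 6.36×√(0.117² − 0.078²) = 0.5546 m/s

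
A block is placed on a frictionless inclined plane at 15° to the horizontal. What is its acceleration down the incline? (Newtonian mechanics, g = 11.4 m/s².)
a = g sin(θ) = 11.4 × sin(15°) = 11.4 × 0.2588 = 2.95 m/s²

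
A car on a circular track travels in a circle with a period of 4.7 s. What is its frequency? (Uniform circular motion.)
f = 1/T = 1/4.7 = 0.2128 Hz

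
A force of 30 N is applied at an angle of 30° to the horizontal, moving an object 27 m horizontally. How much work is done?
W = Fd cosθ = 30×27×cos(30°) = 701.48 J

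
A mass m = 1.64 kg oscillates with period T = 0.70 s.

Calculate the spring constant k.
T = 2π√(m/k) → k = m(2π/T)² = 1.64×(2π/0.7)² = 132.1 N/m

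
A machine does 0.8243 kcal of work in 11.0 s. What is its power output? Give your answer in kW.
P = W/t = 3449 J / 11 s = 313.5 W = 0.3135 kW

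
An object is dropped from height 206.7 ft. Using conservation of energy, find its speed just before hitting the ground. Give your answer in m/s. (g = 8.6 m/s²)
mgh = ½mv² → v = √(2gh) = √(2×8.6×63) = 32.92 m/s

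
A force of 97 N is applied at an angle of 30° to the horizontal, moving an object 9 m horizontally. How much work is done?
W = Fd cosθ = 97×9×cos(30°) = 756.04 J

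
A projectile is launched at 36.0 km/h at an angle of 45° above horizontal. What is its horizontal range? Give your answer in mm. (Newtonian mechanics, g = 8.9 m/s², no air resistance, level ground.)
R = v₀² sin(2θ) / g (with unit conversion) = 11240.0 mm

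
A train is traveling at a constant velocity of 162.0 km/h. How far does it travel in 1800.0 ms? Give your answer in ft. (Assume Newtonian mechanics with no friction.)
d = vt (with unit conversion) = 265.7 ft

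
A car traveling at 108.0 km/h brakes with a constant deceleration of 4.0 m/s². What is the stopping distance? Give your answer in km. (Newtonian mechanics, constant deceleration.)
d = v₀² / (2a) (with unit conversion) = 0.1125 km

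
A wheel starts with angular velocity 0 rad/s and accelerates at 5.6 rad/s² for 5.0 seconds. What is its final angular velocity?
ω = ω₀ + αt = 0 + 5.6 × 5.0 = 28.0 rad/s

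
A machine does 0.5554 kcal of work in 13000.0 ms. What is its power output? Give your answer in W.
P = W/t = 2324 J / 13 s = 178.8 W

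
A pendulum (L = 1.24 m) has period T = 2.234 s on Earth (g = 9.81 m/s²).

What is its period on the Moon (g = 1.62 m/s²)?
T = 2π√(L/g), so T_moon/T_earth = √(g_earth/g_moon)
T_moon = 2π√(1.24/1.62) = 5.497 s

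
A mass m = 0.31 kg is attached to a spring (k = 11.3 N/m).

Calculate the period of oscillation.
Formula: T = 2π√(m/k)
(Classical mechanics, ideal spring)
T = 2π√(m/k) = 2π√(0.31/11.3) = 1.041 s; f = 1/T = 0.9609 Hz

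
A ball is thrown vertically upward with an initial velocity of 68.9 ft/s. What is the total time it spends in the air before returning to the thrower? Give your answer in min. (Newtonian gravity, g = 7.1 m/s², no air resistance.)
t_total = 2v₀/g (with unit conversion) = 0.09859 min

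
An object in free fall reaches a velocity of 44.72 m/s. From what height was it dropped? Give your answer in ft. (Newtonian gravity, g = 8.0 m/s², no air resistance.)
h = v²/(2g) (with unit conversion) = 410.1 ft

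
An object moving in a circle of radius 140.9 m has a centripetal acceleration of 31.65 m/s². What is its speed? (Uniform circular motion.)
v = √(a_c × r) = √(31.65 × 140.9) = 66.78 m/s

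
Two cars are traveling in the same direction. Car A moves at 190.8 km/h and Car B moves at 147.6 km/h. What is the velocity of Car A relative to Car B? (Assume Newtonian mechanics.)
v_rel = v_A - v_B = 190.8 - 147.6 = 43.2 km/h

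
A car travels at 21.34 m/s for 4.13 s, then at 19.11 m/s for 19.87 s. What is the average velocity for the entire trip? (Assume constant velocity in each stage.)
d₁ = v₁t₁ = 21.34 × 4.13 = 88.1342 m
d₂ = v₂t₂ = 19.11 × 19.87 = 379.716 m
d_total = 467.85 m, t_total = 24 s
v_avg = d_total/t_total = 467.85/24 = 19.49 m/s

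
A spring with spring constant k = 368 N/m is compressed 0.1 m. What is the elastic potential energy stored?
PE = ½kx² = ½×368×0.1² = 1.84 J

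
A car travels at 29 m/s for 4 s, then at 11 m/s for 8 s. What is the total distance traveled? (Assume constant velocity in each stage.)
d₁ = v₁t₁ = 29 × 4 = 116 m
d₂ = v₂t₂ = 11 × 8 = 88 m
d_total = 116 + 88 = 204 m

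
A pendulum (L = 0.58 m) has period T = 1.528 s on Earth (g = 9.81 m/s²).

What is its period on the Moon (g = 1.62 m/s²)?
T = 2π√(L/g), so T_moon/T_earth = √(g_earth/g_moon)
T_moon = 2π√(0.58/1.62) = 3.76 s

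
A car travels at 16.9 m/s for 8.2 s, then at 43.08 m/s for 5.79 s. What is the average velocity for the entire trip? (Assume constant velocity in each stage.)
d₁ = v₁t₁ = 16.9 × 8.2 = 138.58 m
d₂ = v₂t₂ = 43.08 × 5.79 = 249.433 m
d_total = 388.01 m, t_total = 13.99 s
v_avg = d_total/t_total = 388.01/13.99 = 27.74 m/s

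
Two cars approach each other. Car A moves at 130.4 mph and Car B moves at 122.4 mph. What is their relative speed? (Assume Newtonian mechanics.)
v_rel = v_A + v_B = 130.4 + 122.4 = 252.8 mph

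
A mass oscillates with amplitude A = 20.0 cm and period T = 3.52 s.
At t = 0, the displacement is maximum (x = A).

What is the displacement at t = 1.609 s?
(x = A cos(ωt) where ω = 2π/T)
ω = 2π/T = 2π/3.52 = 1.785 rad/s
x = A cos(ωt) = 20.0×cos(1.785×1.609) = -19.28 cm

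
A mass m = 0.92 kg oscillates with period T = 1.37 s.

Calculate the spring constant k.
T = 2π√(m/k) → k = m(2π/T)² = 0.92×(2π/1.37)² = 19.35 N/m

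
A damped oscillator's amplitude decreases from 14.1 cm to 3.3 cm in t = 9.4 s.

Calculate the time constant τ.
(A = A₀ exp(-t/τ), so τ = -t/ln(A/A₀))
A/A₀ = 3.3/14.1 = 0.234; ln(A/A₀) = -1.452
τ = −t/ln(A/A₀) = −9.4/-1.452 = 6.473 s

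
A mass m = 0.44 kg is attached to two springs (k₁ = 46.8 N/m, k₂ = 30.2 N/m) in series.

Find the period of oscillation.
k_eq = k₁k₂/(k₁+k₂) = 18.36 N/m
T = 2π√(m/k_eq) = 2π√(0.44/18.36) = 0.9728 s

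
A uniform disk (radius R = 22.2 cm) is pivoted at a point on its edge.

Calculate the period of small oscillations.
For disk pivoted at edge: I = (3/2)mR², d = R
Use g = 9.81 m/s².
I/m = (3/2)R² = 0.07393 m²; d = R = 0.222 m
T = 2π√((3/2)R²/(gR)) = 2π√(3R/(2g)) = 1.158 s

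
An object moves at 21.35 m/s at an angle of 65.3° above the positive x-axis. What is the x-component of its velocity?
vₓ = v cos(θ) = 21.35 × cos(65.3°) = 8.92 m/s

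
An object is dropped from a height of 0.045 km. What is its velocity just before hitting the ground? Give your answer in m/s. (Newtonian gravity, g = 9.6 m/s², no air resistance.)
v = √(2gh) (with unit conversion) = 29.39 m/s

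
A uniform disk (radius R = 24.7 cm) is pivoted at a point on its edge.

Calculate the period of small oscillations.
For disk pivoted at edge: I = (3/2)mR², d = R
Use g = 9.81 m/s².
I/m = (3/2)R² = 0.09151 m²; d = R = 0.247 m
T = 2π√((3/2)R²/(gR)) = 2π√(3R/(2g)) = 1.221 s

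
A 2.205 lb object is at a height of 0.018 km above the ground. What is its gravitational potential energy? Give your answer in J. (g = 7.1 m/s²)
PE = mgh = 1 kg × 7.1 m/s² × 18 m = 127.8 J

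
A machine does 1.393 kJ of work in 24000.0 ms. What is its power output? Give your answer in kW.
P = W/t = 1393 J / 24 s = 58.04 W = 0.05804 kW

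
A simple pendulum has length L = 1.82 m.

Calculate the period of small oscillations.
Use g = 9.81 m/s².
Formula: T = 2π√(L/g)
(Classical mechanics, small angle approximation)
T = 2π√(L/g) = 2π√(1.82/9.81) = 2.706 s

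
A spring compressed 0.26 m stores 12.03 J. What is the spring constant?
PE = ½kx² → k = 2PE/x² = 2×12.03/0.26² = 355.9 N/m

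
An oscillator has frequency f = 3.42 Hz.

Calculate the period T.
T = 1/f = 1/3.42 = 0.2924 s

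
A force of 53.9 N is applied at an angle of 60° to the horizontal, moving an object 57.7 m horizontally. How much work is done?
W = Fd cosθ = 53.9×57.7×cos(60°) = 1555.0 J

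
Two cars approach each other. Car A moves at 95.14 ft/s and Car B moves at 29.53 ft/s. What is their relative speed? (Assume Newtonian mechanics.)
v_rel = v_A + v_B = 95.14 + 29.53 = 124.7 ft/s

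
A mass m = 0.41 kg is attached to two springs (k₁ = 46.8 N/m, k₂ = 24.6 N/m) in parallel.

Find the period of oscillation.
k_eq = k₁+k₂ = 71.4 N/m
T = 2π√(m/k_eq) = 2π√(0.41/71.4) = 0.4761 s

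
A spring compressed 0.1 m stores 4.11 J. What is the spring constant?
PE = ½kx² → k = 2PE/x² = 2×4.11/0.1² = 822.0 N/m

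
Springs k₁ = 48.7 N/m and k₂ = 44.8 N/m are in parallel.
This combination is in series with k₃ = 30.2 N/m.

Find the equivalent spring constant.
k₁₂ = k₁ + k₂ = 93.5 N/m (parallel)
1/k_eq = 1/k₁₂ + 1/k₃ → k_eq = 22.83 N/m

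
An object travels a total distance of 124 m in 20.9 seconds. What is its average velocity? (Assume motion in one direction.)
v_avg = Δd / Δt = 124 / 20.9 = 5.93 m/s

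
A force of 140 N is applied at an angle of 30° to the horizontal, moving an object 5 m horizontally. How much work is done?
W = Fd cosθ = 140×5×cos(30°) = 606.22 J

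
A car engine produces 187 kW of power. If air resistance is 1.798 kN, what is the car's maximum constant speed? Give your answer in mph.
P = Fv → v = P/F = 187000 W / 1798 N = 104 m/s = 232.7 mph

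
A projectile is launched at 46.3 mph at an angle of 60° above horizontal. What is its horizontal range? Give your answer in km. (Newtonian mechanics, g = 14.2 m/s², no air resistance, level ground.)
R = v₀² sin(2θ) / g (with unit conversion) = 0.02613 km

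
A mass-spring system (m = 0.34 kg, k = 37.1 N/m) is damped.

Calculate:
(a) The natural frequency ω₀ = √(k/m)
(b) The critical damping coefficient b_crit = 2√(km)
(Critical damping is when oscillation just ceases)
ω₀ = √(k/m) = √(37.1/0.34) = 10.45 rad/s
b_crit = 2√(km) = 2√(37.1×0.34) = 7.103 kg/s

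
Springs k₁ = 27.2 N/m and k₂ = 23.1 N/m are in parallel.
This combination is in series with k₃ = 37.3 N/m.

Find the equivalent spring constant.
k₁₂ = k₁ + k₂ = 50.3 N/m (parallel)
1/k_eq = 1/k₁₂ + 1/k₃ → k_eq = 21.42 N/m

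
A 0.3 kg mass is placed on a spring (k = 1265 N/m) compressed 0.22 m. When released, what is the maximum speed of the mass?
½kx² = ½mv² → v = x√(k/m) = 0.22×√(1265/0.3) = 14.29 m/s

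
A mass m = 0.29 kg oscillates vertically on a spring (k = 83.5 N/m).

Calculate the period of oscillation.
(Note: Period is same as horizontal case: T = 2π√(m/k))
T = 2π√(m/k) = 2π√(0.29/83.5) = 0.3703 s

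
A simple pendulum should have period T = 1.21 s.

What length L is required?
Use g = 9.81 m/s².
T = 2π√(L/g) → L = g(T/2π)² = 9.81×(1.21/2π)² = 0.3638 m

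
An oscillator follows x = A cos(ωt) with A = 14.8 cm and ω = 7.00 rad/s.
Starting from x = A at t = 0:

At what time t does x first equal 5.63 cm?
cos(ωt) = x/A = 5.63/14.8 = 0.3804
ωt = arccos(0.3804) = 1.181 rad
t = 1.181/7.0 = 0.1687 s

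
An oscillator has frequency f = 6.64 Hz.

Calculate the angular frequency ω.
ω = 2πf = 2π×6.64 = 41.72 rad/s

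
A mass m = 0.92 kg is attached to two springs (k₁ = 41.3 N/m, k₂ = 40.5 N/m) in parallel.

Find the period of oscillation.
k_eq = k₁+k₂ = 81.8 N/m
T = 2π√(m/k_eq) = 2π√(0.92/81.8) = 0.6663 s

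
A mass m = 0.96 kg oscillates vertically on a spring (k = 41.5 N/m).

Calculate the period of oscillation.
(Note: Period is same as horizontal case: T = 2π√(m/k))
T = 2π√(m/k) = 2π√(0.96/41.5) = 0.9556 s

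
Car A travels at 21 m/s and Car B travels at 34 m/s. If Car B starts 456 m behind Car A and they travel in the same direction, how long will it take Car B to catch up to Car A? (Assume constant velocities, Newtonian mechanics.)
Relative speed: v_rel = 34 - 21 = 13 m/s
Time to catch: t = d₀/v_rel = 456/13 = 35.08 s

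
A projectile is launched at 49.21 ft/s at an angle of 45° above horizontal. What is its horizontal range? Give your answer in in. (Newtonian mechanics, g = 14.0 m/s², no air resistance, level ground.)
R = v₀² sin(2θ) / g (with unit conversion) = 632.7 in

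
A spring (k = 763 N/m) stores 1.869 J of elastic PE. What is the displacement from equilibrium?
PE = ½kx² → x = √(2PE/k) = √(2×1.869/763) = 0.06999 m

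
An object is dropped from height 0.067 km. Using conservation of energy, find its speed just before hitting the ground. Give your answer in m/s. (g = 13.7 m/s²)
mgh = ½mv² → v = √(2gh) = √(2×13.7×67) = 42.85 m/s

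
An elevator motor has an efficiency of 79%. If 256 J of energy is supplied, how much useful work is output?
W_out = η × W_in = 0.79 × 256 = 202.24 J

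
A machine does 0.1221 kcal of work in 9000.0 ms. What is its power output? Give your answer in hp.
P = W/t = 510.9 J / 9 s = 56.76 W = 0.07612 hp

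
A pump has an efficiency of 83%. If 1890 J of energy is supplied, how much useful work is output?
W_out = η × W_in = 0.83 × 1890 = 1568.7 J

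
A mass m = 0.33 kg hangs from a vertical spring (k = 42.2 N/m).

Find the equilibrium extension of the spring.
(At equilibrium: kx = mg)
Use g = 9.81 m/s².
x_eq = mg/k = 0.33×9.81/42.2 = 0.07671 m = 7.671 cm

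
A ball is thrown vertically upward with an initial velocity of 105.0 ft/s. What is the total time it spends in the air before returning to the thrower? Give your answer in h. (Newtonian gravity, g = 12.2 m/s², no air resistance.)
t_total = 2v₀/g (with unit conversion) = 0.001457 h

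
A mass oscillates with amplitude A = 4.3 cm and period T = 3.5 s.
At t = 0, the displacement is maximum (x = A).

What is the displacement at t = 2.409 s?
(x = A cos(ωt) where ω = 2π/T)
ω = 2π/T = 2π/3.5 = 1.795 rad/s
x = A cos(ωt) = 4.3×cos(1.795×2.409) = -1.626 cm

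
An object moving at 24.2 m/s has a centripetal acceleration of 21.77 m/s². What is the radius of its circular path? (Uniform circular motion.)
r = v²/a_c = 24.2²/21.77 = 26.9 m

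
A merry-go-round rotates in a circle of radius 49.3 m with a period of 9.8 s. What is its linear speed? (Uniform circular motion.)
v = 2πr/T = 2π×49.3/9.8 = 31.61 m/s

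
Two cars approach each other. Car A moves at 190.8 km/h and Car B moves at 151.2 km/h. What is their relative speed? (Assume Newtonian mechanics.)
v_rel = v_A + v_B = 190.8 + 151.2 = 342.0 km/h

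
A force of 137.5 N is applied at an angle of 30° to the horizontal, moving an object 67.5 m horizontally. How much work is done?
W = Fd cosθ = 137.5×67.5×cos(30°) = 8037.8 J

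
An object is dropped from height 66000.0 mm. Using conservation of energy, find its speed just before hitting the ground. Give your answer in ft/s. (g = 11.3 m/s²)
mgh = ½mv² → v = √(2gh) = √(2×11.3×66) = 38.62 m/s = 126.7 ft/s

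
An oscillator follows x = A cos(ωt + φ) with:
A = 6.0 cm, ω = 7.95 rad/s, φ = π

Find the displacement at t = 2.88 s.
x = A cos(ωt + φ) = 6.0×cos(7.95×2.88 + π) = 3.707 cm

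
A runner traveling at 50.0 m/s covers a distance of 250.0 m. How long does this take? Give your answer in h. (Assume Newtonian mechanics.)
t = d/v (with unit conversion) = 0.001389 h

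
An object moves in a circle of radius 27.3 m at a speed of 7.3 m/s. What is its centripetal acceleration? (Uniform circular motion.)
a_c = v²/r = 7.3²/27.3 = 53.29/27.3 = 1.95 m/s²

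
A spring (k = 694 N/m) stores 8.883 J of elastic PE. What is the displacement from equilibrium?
PE = ½kx² → x = √(2PE/k) = √(2×8.883/694) = 0.16 m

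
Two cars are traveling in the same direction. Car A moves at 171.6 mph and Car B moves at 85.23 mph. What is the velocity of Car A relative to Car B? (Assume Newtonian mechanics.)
v_rel = v_A - v_B = 171.6 - 85.23 = 86.37 mph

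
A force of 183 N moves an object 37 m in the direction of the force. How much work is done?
W = Fd = 183×37 = 6771.0 J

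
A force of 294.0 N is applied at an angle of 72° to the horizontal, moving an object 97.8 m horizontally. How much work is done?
W = Fd cosθ = 294.0×97.8×cos(72°) = 8885.2 J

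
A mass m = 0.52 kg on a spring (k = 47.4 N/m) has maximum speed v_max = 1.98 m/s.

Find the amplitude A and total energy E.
½mv²_max = ½kA² → A = v_max√(m/k) = 1.98×√(0.52/47.4) = 0.2074 m = 20.74 cm
E = ½mv²_max = ½×0.52×1.98² = 1.019 J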